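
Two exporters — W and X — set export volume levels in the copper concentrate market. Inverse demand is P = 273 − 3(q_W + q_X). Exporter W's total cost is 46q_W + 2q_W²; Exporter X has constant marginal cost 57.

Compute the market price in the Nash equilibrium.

144

Exporter W's profit: π = q_W(273 − 3(q_W + q_X)) − 46q_W − 2q_W².
∂π/∂q_W = 227 − 10q_W − 3q_X = 0, so q_W = 22.7 − 0.3q_X.
For X: ∂π/∂q_X = 216 − 6q_X − 3q_W = 0 ⇒ q_X = 36 − 0.5q_W.
Substituting the second reaction function into the first: q_W = 22.7 − 0.3(36 − 0.5q_W), which gives 0.85q_W = 11.9 ⇒ q_W = 14.
Then q_X = 36 − 0.5·14 = 29.
Equilibrium price: P = 273 − 3·43 = 144.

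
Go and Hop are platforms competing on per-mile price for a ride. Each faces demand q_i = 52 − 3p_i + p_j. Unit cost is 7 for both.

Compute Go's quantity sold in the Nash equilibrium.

22.8

Go's profit: π = (p_{Go} − 7)(52 − 3p_{Go} + p_{Hop}).
∂π/∂p_{Go} = 73 − 6p_{Go} + p_{Hop} = 0 ⇒ p_{Go} = 73/6 + (1/6)p_{Hop}.
Setting p_{Go} = p_{Hop} in the reaction function: p_{Go} = 73/6 + (1/6)p_{Go}, so p_{Go} = (73/6) / (5/6) = 14.6.
q_{Go} = 52 − 3·14.6 + 14.6 = 22.8.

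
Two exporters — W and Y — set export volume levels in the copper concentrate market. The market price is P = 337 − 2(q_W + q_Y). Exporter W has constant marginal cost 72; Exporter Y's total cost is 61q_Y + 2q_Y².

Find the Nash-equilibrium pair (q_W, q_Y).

Exporter W's profit: π = q_W(337 − 2(q_W + q_Y)) − 72q_W.
∂π/∂q_W = 265 − 4q_W − 2q_Y = 0, so q_W = 66.25 − 0.5q_Y.
For Y: ∂π/∂q_Y = 276 − 8q_Y − 2q_W = 0 ⇒ q_Y = 34.5 − 0.25q_W.
Plugging q_Y into W's best response: q_W = 66.25 − 0.5(34.5 − 0.25q_W) ⇒ 0.875q_W = 49, so q_W = 56.
Then q_Y = 34.5 − 0.25·56 = 20.5.

56, 20.5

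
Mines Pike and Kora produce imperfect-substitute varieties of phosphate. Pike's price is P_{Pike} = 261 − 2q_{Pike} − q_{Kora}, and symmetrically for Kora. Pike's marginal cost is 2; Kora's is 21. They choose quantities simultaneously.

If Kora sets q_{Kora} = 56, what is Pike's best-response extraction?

Mine Pike's profit: π = q_{Pike}(261 − 2q_{Pike} − q_{Kora}) − 2q_{Pike}.
∂π/∂q_{Pike} = 259 − 4q_{Pike} − q_{Kora} = 0 ⇒ q_{Pike} = 64.75 − 0.25q_{Kora}.
At q_{Kora} = 56: q_{Pike} = 64.75 − 0.25·56 = 50.75.

50.75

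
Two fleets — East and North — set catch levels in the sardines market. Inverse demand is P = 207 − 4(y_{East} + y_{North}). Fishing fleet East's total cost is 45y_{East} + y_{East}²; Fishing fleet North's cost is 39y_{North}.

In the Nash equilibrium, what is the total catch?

25.875

Fishing fleet East's profit: π = y_{East}(207 − 4(y_{East} + y_{North})) − 45y_{East} − y_{East}².
∂π/∂y_{East} = 162 − 10y_{East} − 4y_{North} = 0, so y_{East} = 16.2 − 0.4y_{North}.
For North: ∂π/∂y_{North} = 168 − 8y_{North} − 4y_{East} = 0 ⇒ y_{North} = 21 − 0.5y_{East}.
Substituting the second reaction function into the first: y_{East} = 16.2 − 0.4(21 − 0.5y_{East}), which gives 0.8y_{East} = 7.8 ⇒ y_{East} = 9.75.
Then y_{North} = 21 − 0.5·9.75 = 16.125.
Total catch: 9.75 + 16.125 = 25.875.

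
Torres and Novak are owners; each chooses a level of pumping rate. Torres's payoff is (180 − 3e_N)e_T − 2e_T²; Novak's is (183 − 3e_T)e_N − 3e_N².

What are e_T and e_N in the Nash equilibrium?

35.4, 12.8

Expanding Torres's payoff: 180e_T − 3e_Ne_T − 2e_T².
∂π/∂e_T = 180 − 3e_N − 4e_T = 0, so e_T = 45 − 0.75e_N.
Likewise for Novak: e_N = 30.5 − 0.5e_T.
Substituting the second reaction function into the first: e_T = 45 − 0.75(30.5 − 0.5e_T), which gives 0.625e_T = 22.125 ⇒ e_T = 35.4.
Then e_N = 30.5 − 0.5·35.4 = 12.8.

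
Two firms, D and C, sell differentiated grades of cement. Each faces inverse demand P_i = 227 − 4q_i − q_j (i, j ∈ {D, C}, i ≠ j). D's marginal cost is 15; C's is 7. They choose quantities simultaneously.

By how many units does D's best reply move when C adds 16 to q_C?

-2

Firm D's profit: π = q_D(227 − 4q_D − q_C) − 15q_D.
∂π/∂q_D = 212 − 8q_D − q_C = 0 ⇒ q_D = 26.5 − 0.125q_C.
The reaction-function slope is −0.125, so a 16-unit rise in q_C moves q_D by −0.125 × 16 = −2. D's best response falls — the actions are strategic substitutes.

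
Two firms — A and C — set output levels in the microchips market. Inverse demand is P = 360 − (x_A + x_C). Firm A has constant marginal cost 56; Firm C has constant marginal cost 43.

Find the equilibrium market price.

Firm A's profit: π = x_A(360 − (x_A + x_C)) − 56x_A.
∂π/∂x_A = 304 − 2x_A − x_C = 0, so x_A = 152 − 0.5x_C.
By the same steps for C: x_C = 158.5 − 0.5x_A.
Substituting the second reaction function into the first: x_A = 152 − 0.5(158.5 − 0.5x_A), which gives 0.75x_A = 72.75 ⇒ x_A = 97.
Then x_C = 158.5 − 0.5·97 = 110.
Equilibrium price: P = 360 − 207 = 153.

153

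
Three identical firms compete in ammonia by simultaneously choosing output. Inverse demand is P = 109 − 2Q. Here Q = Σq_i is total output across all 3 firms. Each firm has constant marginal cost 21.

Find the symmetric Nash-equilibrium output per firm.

A representative firm's profit is π_i = q_i(109 − 2Q) − 21q_i, with Q = q_i + Σ_{j≠i} q_j.
First-order condition: 88 − 4q_i − 2Σ_{j≠i} q_j = 0.
In a symmetric equilibrium every firm chooses the same q, so Σ_{j≠i} q_j = 2q. The condition becomes 88 − 8q = 0, giving q = 88/8 = 11.

11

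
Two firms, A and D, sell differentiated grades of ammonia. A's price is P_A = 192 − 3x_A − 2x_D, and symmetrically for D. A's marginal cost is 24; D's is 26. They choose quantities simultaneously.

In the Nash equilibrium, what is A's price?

87.375

Firm A's profit: π = x_A(192 − 3x_A − 2x_D) − 24x_A.
∂π/∂x_A = 168 − 6x_A − 2x_D = 0 ⇒ x_A = 28 − (1/3)x_D.
Similarly x_D = 83/3 − (1/3)x_A.
Substituting the second reaction function into the first: x_A = 28 − (1/3)(83/3 − (1/3)x_A), which gives (8/9)x_A = 169/9 ⇒ x_A = 21.125.
Then x_D = 83/3 − (1/3)·21.125 = 20.625.
P_A = 192 − 3·21.125 − 2·20.625 = 87.375.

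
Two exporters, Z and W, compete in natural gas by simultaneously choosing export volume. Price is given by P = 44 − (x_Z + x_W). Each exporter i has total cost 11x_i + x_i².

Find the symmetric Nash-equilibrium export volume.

6.6

Exporter Z's profit: π = x_Z(44 − (x_Z + x_W)) − 11x_Z − x_Z².
∂π/∂x_Z = 33 − 4x_Z − x_W = 0, so x_Z = 8.25 − 0.25x_W.
Setting x_Z = x_W in the reaction function: x_Z = 8.25 − 0.25x_Z, so x_Z = 8.25 / 1.25 = 6.6.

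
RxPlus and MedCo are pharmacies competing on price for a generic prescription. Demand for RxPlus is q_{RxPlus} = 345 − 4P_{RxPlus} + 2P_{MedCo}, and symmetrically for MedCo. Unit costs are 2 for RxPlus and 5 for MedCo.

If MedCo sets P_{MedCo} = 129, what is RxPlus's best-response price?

RxPlus's profit: π = (P_{RxPlus} − 2)(345 − 4P_{RxPlus} + 2P_{MedCo}).
∂π/∂P_{RxPlus} = 353 − 8P_{RxPlus} + 2P_{MedCo} = 0 ⇒ P_{RxPlus} = 44.125 + 0.25P_{MedCo}.
At P_{MedCo} = 129: P_{RxPlus} = 44.125 + 0.25·129 = 76.375.

76.375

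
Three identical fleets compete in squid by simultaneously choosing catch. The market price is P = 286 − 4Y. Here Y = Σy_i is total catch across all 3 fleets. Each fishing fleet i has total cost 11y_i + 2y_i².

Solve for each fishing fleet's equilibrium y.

A representative fishing fleet's profit is π_i = y_i(286 − 4Y) − 11y_i − 2y_i², with Y = y_i + Σ_{j≠i} y_j.
First-order condition: 275 − 12y_i − 4Σ_{j≠i} y_j = 0.
Imposing symmetry (y_j = y for all j) turns Σ_{j≠i} y_j into 2y, so 275 = 20y and y = 13.75.

13.75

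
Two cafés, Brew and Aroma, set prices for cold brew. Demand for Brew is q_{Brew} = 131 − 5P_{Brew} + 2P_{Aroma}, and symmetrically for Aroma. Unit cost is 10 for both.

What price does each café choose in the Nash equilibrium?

Brew's profit: π = (P_{Brew} − 10)(131 − 5P_{Brew} + 2P_{Aroma}).
∂π/∂P_{Brew} = 181 − 10P_{Brew} + 2P_{Aroma} = 0 ⇒ P_{Brew} = 18.1 + 0.2P_{Aroma}.
Setting P_{Brew} = P_{Aroma} in the reaction function: P_{Brew} = 18.1 + 0.2P_{Brew}, so P_{Brew} = 18.1 / 0.8 = 22.625.

22.625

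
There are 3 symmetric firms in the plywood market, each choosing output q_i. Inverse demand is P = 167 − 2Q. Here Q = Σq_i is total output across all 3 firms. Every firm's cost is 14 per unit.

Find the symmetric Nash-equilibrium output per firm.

19.125

A representative firm's profit is π_i = q_i(167 − 2Q) − 14q_i, with Q = q_i + Σ_{j≠i} q_j.
First-order condition: 153 − 4q_i − 2Σ_{j≠i} q_j = 0.
In a symmetric equilibrium every firm chooses the same q, so Σ_{j≠i} q_j = 2q. The condition becomes 153 − 8q = 0, giving q = 153/8 = 19.125.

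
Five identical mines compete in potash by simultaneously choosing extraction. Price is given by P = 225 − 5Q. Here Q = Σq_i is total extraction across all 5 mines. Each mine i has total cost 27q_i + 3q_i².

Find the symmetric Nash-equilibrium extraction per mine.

5.5

A representative mine's profit is π_i = q_i(225 − 5Q) − 27q_i − 3q_i², with Q = q_i + Σ_{j≠i} q_j.
First-order condition: 198 − 16q_i − 5Σ_{j≠i} q_j = 0.
In a symmetric equilibrium every mine chooses the same q, so Σ_{j≠i} q_j = 4q. The condition becomes 198 − 36q = 0, giving q = 198/36 = 5.5.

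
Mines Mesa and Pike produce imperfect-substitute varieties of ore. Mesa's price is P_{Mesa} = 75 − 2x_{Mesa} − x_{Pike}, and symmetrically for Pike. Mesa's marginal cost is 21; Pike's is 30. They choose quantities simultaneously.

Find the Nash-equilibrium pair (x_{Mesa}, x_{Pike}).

Mine Mesa's profit: π = x_{Mesa}(75 − 2x_{Mesa} − x_{Pike}) − 21x_{Mesa}.
∂π/∂x_{Mesa} = 54 − 4x_{Mesa} − x_{Pike} = 0 ⇒ x_{Mesa} = 13.5 − 0.25x_{Pike}.
Similarly x_{Pike} = 11.25 − 0.25x_{Mesa}.
Solving the two reaction functions simultaneously: (1 − (−0.25)(−0.25))x_{Mesa} = 13.5 − 0.25·11.25, so 0.9375x_{Mesa} = 10.6875 and x_{Mesa} = 11.4.
Then x_{Pike} = 11.25 − 0.25·11.4 = 8.4.

11.4, 8.4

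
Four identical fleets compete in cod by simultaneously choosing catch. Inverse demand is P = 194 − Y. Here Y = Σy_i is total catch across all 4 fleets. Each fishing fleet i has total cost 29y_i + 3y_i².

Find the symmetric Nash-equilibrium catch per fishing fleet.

15

A representative fishing fleet's profit is π_i = y_i(194 − Y) − 29y_i − 3y_i², with Y = y_i + Σ_{j≠i} y_j.
First-order condition: 165 − 8y_i − Σ_{j≠i} y_j = 0.
In a symmetric equilibrium every fishing fleet chooses the same y, so Σ_{j≠i} y_j = 3y. The condition becomes 165 − 11y = 0, giving y = 165/11 = 15.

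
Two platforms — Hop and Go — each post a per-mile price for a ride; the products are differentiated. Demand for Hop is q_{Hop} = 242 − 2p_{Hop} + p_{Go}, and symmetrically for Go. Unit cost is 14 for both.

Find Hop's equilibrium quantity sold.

152

Hop's profit: π = (p_{Hop} − 14)(242 − 2p_{Hop} + p_{Go}).
∂π/∂p_{Hop} = 270 − 4p_{Hop} + p_{Go} = 0 ⇒ p_{Hop} = 67.5 + 0.25p_{Go}.
The game is symmetric, so in equilibrium p_{Go} = p_{Hop}: the reaction function gives 0.75p_{Hop} = 67.5, hence p_{Hop} = 90.
q_{Hop} = 242 − 2·90 + 90 = 152.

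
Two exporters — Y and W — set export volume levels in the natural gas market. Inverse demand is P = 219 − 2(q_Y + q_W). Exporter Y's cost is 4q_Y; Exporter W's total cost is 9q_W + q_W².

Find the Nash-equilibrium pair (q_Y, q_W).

Exporter Y's profit: π = q_Y(219 − 2(q_Y + q_W)) − 4q_Y.
∂π/∂q_Y = 215 − 4q_Y − 2q_W = 0, so q_Y = 53.75 − 0.5q_W.
For W: ∂π/∂q_W = 210 − 6q_W − 2q_Y = 0 ⇒ q_W = 35 − (1/3)q_Y.
Plugging q_W into Y's best response: q_Y = 53.75 − 0.5(35 − (1/3)q_Y) ⇒ (5/6)q_Y = 36.25, so q_Y = 43.5.
Then q_W = 35 − (1/3)·43.5 = 20.5.

43.5, 20.5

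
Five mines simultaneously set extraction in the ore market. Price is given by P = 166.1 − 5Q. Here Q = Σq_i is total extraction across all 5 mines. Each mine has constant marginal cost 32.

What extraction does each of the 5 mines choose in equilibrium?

4.47

A representative mine's profit is π_i = q_i(166.1 − 5Q) − 32q_i, with Q = q_i + Σ_{j≠i} q_j.
First-order condition: 134.1 − 10q_i − 5Σ_{j≠i} q_j = 0.
With identical mines, set every q_j = q: then 134.1 − 10q − 20q = 0, i.e. q = 134.1/30 = 4.47.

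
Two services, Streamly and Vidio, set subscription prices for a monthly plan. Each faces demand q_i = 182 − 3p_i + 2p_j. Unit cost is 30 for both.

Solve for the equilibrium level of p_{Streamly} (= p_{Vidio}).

68

Streamly's profit: π = (p_{Streamly} − 30)(182 − 3p_{Streamly} + 2p_{Vidio}).
∂π/∂p_{Streamly} = 272 − 6p_{Streamly} + 2p_{Vidio} = 0 ⇒ p_{Streamly} = 136/3 + (1/3)p_{Vidio}.
Setting p_{Streamly} = p_{Vidio} in the reaction function: p_{Streamly} = 136/3 + (1/3)p_{Streamly}, so p_{Streamly} = (136/3) / (2/3) = 68.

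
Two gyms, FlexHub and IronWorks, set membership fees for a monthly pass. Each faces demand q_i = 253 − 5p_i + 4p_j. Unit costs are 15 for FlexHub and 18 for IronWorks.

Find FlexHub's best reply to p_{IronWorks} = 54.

54.4

FlexHub's profit: π = (p_{FlexHub} − 15)(253 − 5p_{FlexHub} + 4p_{IronWorks}).
∂π/∂p_{FlexHub} = 328 − 10p_{FlexHub} + 4p_{IronWorks} = 0 ⇒ p_{FlexHub} = 32.8 + 0.4p_{IronWorks}.
At p_{IronWorks} = 54: p_{FlexHub} = 32.8 + 0.4·54 = 54.4.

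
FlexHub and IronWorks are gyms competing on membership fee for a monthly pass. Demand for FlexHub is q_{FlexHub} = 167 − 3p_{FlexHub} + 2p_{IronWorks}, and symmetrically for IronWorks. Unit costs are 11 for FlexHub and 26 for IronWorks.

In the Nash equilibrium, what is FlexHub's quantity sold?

FlexHub's profit: π = (p_{FlexHub} − 11)(167 − 3p_{FlexHub} + 2p_{IronWorks}).
∂π/∂p_{FlexHub} = 200 − 6p_{FlexHub} + 2p_{IronWorks} = 0 ⇒ p_{FlexHub} = 100/3 + (1/3)p_{IronWorks}.
Similarly p_{IronWorks} = 245/6 + (1/3)p_{FlexHub}.
Substituting the second reaction function into the first: p_{FlexHub} = 100/3 + (1/3)(245/6 + (1/3)p_{FlexHub}), which gives (8/9)p_{FlexHub} = 845/18 ⇒ p_{FlexHub} = 52.8125.
Then p_{IronWorks} = 245/6 + (1/3)·52.8125 = 58.4375.
q_{FlexHub} = 167 − 3·52.8125 + 2·58.4375 = 125.4375.

125.4375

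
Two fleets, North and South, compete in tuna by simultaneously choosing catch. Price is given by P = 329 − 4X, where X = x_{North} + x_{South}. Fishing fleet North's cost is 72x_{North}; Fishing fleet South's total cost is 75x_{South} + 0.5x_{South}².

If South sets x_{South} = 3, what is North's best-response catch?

30.625

Fishing fleet North's profit: π = x_{North}(329 − 4(x_{North} + x_{South})) − 72x_{North}.
∂π/∂x_{North} = 257 − 8x_{North} − 4x_{South} = 0, so x_{North} = 32.125 − 0.5x_{South}.
At x_{South} = 3: x_{North} = 32.125 − 0.5·3 = 30.625.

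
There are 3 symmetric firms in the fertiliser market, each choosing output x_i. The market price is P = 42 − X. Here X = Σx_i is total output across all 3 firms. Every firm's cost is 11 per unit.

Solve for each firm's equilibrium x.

A representative firm's profit is π_i = x_i(42 − X) − 11x_i, with X = x_i + Σ_{j≠i} x_j.
First-order condition: 31 − 2x_i − Σ_{j≠i} x_j = 0.
With identical firms, set every x_j = x: then 31 − 2x − 2x = 0, i.e. x = 31/4 = 7.75.

7.75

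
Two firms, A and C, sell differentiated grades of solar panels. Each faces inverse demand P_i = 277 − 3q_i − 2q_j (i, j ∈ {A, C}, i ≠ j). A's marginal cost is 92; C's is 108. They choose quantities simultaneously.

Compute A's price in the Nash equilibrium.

Firm A's profit: π = q_A(277 − 3q_A − 2q_C) − 92q_A.
∂π/∂q_A = 185 − 6q_A − 2q_C = 0 ⇒ q_A = 185/6 − (1/3)q_C.
Similarly q_C = 169/6 − (1/3)q_A.
Solving the two reaction functions simultaneously: (1 − (−1/3)(−1/3))q_A = 185/6 − (1/3)·(169/6), so (8/9)q_A = 193/9 and q_A = 24.125.
Then q_C = 169/6 − (1/3)·24.125 = 20.125.
P_A = 277 − 3·24.125 − 2·20.125 = 164.375.

164.375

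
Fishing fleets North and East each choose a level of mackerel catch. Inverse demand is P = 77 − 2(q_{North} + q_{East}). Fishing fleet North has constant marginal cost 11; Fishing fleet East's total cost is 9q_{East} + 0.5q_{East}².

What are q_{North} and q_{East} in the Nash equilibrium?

12.125, 8.75

Fishing fleet North's profit: π = q_{North}(77 − 2(q_{North} + q_{East})) − 11q_{North}.
∂π/∂q_{North} = 66 − 4q_{North} − 2q_{East} = 0, so q_{North} = 16.5 − 0.5q_{East}.
For East: ∂π/∂q_{East} = 68 − 5q_{East} − 2q_{North} = 0 ⇒ q_{East} = 13.6 − 0.4q_{North}.
Solving the two reaction functions simultaneously: (1 − (−0.5)(−0.4))q_{North} = 16.5 − 0.5·13.6, so 0.8q_{North} = 9.7 and q_{North} = 12.125.
Then q_{East} = 13.6 − 0.4·12.125 = 8.75.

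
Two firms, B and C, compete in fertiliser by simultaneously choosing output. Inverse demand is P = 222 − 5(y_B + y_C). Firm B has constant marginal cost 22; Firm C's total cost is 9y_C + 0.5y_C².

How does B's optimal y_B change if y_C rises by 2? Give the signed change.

-1

Firm B's profit: π = y_B(222 − 5(y_B + y_C)) − 22y_B.
∂π/∂y_B = 200 − 10y_B − 5y_C = 0, so y_B = 20 − 0.5y_C.
The reaction-function slope is −0.5, so a 2-unit rise in y_C moves y_B by −0.5 × 2 = −1. B's best response falls — the actions are strategic substitutes.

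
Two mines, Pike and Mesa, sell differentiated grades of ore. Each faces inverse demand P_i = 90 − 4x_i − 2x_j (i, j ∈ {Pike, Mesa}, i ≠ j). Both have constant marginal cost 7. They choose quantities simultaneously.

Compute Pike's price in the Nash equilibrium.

40.2

Mine Pike's profit: π = x_{Pike}(90 − 4x_{Pike} − 2x_{Mesa}) − 7x_{Pike}.
∂π/∂x_{Pike} = 83 − 8x_{Pike} − 2x_{Mesa} = 0 ⇒ x_{Pike} = 10.375 − 0.25x_{Mesa}.
The game is symmetric, so in equilibrium x_{Mesa} = x_{Pike}: the reaction function gives 1.25x_{Pike} = 10.375, hence x_{Pike} = 8.3.
P_{Pike} = 90 − 4·8.3 − 2·8.3 = 40.2.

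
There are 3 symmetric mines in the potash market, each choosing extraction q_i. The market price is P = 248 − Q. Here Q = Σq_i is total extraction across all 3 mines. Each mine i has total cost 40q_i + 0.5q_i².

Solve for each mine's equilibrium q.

A representative mine's profit is π_i = q_i(248 − Q) − 40q_i − 0.5q_i², with Q = q_i + Σ_{j≠i} q_j.
First-order condition: 208 − 3q_i − Σ_{j≠i} q_j = 0.
With identical mines, set every q_j = q: then 208 − 3q − 2q = 0, i.e. q = 208/5 = 41.6.

41.6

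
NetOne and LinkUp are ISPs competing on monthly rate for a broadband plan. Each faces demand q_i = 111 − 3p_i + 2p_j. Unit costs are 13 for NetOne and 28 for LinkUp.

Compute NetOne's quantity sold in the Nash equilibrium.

81.9375

NetOne's profit: π = (p_{NetOne} − 13)(111 − 3p_{NetOne} + 2p_{LinkUp}).
∂π/∂p_{NetOne} = 150 − 6p_{NetOne} + 2p_{LinkUp} = 0 ⇒ p_{NetOne} = 25 + (1/3)p_{LinkUp}.
Similarly p_{LinkUp} = 32.5 + (1/3)p_{NetOne}.
Plugging p_{LinkUp} into NetOne's best response: p_{NetOne} = 25 + (1/3)(32.5 + (1/3)p_{NetOne}) ⇒ (8/9)p_{NetOne} = 215/6, so p_{NetOne} = 40.3125.
Then p_{LinkUp} = 32.5 + (1/3)·40.3125 = 45.9375.
q_{NetOne} = 111 − 3·40.3125 + 2·45.9375 = 81.9375.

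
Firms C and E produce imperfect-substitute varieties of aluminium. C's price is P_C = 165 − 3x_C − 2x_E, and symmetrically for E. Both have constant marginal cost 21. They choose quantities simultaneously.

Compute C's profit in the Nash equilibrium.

972

Firm C's profit: π = x_C(165 − 3x_C − 2x_E) − 21x_C.
∂π/∂x_C = 144 − 6x_C − 2x_E = 0 ⇒ x_C = 24 − (1/3)x_E.
By symmetry x_E = x_C; substituting into the reaction function, (4/3)x_C = 24 and x_C = 18.
P_C = 165 − 3·18 − 2·18 = 75.
Profit = (75 − 21)·18 = 972.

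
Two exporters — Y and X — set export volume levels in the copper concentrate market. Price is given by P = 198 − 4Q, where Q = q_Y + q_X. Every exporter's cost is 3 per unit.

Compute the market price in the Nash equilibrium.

Exporter Y's profit: π = q_Y(198 − 4(q_Y + q_X)) − 3q_Y.
∂π/∂q_Y = 195 − 8q_Y − 4q_X = 0, so q_Y = 24.375 − 0.5q_X.
Setting q_Y = q_X in the reaction function: q_Y = 24.375 − 0.5q_Y, so q_Y = 24.375 / 1.5 = 16.25.
Equilibrium price: P = 198 − 4·32.5 = 68.

68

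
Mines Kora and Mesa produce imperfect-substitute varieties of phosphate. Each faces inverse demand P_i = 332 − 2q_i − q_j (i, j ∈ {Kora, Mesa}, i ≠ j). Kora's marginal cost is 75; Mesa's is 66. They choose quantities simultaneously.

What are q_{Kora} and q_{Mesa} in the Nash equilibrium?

Mine Kora's profit: π = q_{Kora}(332 − 2q_{Kora} − q_{Mesa}) − 75q_{Kora}.
∂π/∂q_{Kora} = 257 − 4q_{Kora} − q_{Mesa} = 0 ⇒ q_{Kora} = 64.25 − 0.25q_{Mesa}.
Similarly q_{Mesa} = 66.5 − 0.25q_{Kora}.
Plugging q_{Mesa} into Kora's best response: q_{Kora} = 64.25 − 0.25(66.5 − 0.25q_{Kora}) ⇒ 0.9375q_{Kora} = 47.625, so q_{Kora} = 50.8.
Then q_{Mesa} = 66.5 − 0.25·50.8 = 53.8.

50.8, 53.8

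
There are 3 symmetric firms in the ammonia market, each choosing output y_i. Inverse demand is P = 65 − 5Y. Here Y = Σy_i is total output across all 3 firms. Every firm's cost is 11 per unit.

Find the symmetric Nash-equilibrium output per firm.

2.7

A representative firm's profit is π_i = y_i(65 − 5Y) − 11y_i, with Y = y_i + Σ_{j≠i} y_j.
First-order condition: 54 − 10y_i − 5Σ_{j≠i} y_j = 0.
In a symmetric equilibrium every firm chooses the same y, so Σ_{j≠i} y_j = 2y. The condition becomes 54 − 20y = 0, giving y = 54/20 = 2.7.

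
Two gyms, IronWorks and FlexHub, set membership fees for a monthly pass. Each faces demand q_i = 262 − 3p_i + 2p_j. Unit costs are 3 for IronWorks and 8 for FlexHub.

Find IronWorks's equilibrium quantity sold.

197.0625

IronWorks's profit: π = (p_{IronWorks} − 3)(262 − 3p_{IronWorks} + 2p_{FlexHub}).
∂π/∂p_{IronWorks} = 271 − 6p_{IronWorks} + 2p_{FlexHub} = 0 ⇒ p_{IronWorks} = 271/6 + (1/3)p_{FlexHub}.
Similarly p_{FlexHub} = 143/3 + (1/3)p_{IronWorks}.
Plugging p_{FlexHub} into IronWorks's best response: p_{IronWorks} = 271/6 + (1/3)(143/3 + (1/3)p_{IronWorks}) ⇒ (8/9)p_{IronWorks} = 1099/18, so p_{IronWorks} = 68.6875.
Then p_{FlexHub} = 143/3 + (1/3)·68.6875 = 70.5625.
q_{IronWorks} = 262 − 3·68.6875 + 2·70.5625 = 197.0625.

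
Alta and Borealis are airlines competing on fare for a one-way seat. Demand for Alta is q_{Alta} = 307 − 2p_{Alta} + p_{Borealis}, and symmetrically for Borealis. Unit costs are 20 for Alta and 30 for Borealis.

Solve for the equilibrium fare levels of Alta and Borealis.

Alta's profit: π = (p_{Alta} − 20)(307 − 2p_{Alta} + p_{Borealis}).
∂π/∂p_{Alta} = 347 − 4p_{Alta} + p_{Borealis} = 0 ⇒ p_{Alta} = 86.75 + 0.25p_{Borealis}.
Similarly p_{Borealis} = 91.75 + 0.25p_{Alta}.
Solving the two reaction functions simultaneously: (1 − (0.25)(0.25))p_{Alta} = 86.75 + 0.25·91.75, so 0.9375p_{Alta} = 109.6875 and p_{Alta} = 117.
Then p_{Borealis} = 91.75 + 0.25·117 = 121.

117, 121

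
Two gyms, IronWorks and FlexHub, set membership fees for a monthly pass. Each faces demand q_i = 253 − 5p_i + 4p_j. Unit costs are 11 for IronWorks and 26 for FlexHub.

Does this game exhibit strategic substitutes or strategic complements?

strategic complements

IronWorks's profit: π = (p_{IronWorks} − 11)(253 − 5p_{IronWorks} + 4p_{FlexHub}).
∂π/∂p_{IronWorks} = 308 − 10p_{IronWorks} + 4p_{FlexHub} = 0 ⇒ p_{IronWorks} = 30.8 + 0.4p_{FlexHub}.
The best-response slope dp_{IronWorks}/dp_{FlexHub} = 0.4 > 0: the reaction function is upward-sloping, so the choices are strategic complements.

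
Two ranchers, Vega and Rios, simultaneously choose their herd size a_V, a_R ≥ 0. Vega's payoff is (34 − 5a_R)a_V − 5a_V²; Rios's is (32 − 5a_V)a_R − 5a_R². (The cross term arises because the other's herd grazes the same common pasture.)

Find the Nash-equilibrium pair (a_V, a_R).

Expanding Vega's payoff: 34a_V − 5a_Ra_V − 5a_V².
∂π/∂a_V = 34 − 5a_R − 10a_V = 0, so a_V = 3.4 − 0.5a_R.
Likewise for Rios: a_R = 3.2 − 0.5a_V.
Solving the two reaction functions simultaneously: (1 − (−0.5)(−0.5))a_V = 3.4 − 0.5·3.2, so 0.75a_V = 1.8 and a_V = 2.4.
Then a_R = 3.2 − 0.5·2.4 = 2.

2.4, 2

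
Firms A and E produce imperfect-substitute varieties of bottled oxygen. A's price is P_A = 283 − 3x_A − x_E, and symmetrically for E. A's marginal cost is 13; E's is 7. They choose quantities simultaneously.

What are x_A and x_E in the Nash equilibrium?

38.4, 39.6

Firm A's profit: π = x_A(283 − 3x_A − x_E) − 13x_A.
∂π/∂x_A = 270 − 6x_A − x_E = 0 ⇒ x_A = 45 − (1/6)x_E.
Similarly x_E = 46 − (1/6)x_A.
Plugging x_E into A's best response: x_A = 45 − (1/6)(46 − (1/6)x_A) ⇒ (35/36)x_A = 112/3, so x_A = 38.4.
Then x_E = 46 − (1/6)·38.4 = 39.6.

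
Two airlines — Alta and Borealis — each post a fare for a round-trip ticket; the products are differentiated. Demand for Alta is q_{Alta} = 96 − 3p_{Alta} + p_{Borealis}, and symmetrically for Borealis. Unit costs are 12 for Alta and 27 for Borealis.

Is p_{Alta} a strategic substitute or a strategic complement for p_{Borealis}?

strategic complements

Alta's profit: π = (p_{Alta} − 12)(96 − 3p_{Alta} + p_{Borealis}).
∂π/∂p_{Alta} = 132 − 6p_{Alta} + p_{Borealis} = 0 ⇒ p_{Alta} = 22 + (1/6)p_{Borealis}.
The best-response slope dp_{Alta}/dp_{Borealis} = 1/6 > 0: the reaction function is upward-sloping, so the choices are strategic complements.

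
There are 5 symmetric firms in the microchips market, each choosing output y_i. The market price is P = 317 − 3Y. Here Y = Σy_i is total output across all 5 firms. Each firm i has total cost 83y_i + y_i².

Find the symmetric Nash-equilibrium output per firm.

11.7

A representative firm's profit is π_i = y_i(317 − 3Y) − 83y_i − y_i², with Y = y_i + Σ_{j≠i} y_j.
First-order condition: 234 − 8y_i − 3Σ_{j≠i} y_j = 0.
Imposing symmetry (y_j = y for all j) turns Σ_{j≠i} y_j into 4y, so 234 = 20y and y = 11.7.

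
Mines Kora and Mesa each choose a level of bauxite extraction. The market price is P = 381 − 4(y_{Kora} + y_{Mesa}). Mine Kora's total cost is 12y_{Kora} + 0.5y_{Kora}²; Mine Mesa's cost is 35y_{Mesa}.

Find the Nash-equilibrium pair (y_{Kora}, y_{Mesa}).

28, 29.25

Mine Kora's profit: π = y_{Kora}(381 − 4(y_{Kora} + y_{Mesa})) − 12y_{Kora} − 0.5y_{Kora}².
∂π/∂y_{Kora} = 369 − 9y_{Kora} − 4y_{Mesa} = 0, so y_{Kora} = 41 − (4/9)y_{Mesa}.
For Mesa: ∂π/∂y_{Mesa} = 346 − 8y_{Mesa} − 4y_{Kora} = 0 ⇒ y_{Mesa} = 43.25 − 0.5y_{Kora}.
Plugging y_{Mesa} into Kora's best response: y_{Kora} = 41 − (4/9)(43.25 − 0.5y_{Kora}) ⇒ (7/9)y_{Kora} = 196/9, so y_{Kora} = 28.
Then y_{Mesa} = 43.25 − 0.5·28 = 29.25.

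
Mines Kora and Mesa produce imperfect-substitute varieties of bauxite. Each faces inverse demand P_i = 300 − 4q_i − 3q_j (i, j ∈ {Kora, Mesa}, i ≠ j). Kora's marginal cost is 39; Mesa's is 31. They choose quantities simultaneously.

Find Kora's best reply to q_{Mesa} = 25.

23.25

Mine Kora's profit: π = q_{Kora}(300 − 4q_{Kora} − 3q_{Mesa}) − 39q_{Kora}.
∂π/∂q_{Kora} = 261 − 8q_{Kora} − 3q_{Mesa} = 0 ⇒ q_{Kora} = 32.625 − 0.375q_{Mesa}.
At q_{Mesa} = 25: q_{Kora} = 32.625 − 0.375·25 = 23.25.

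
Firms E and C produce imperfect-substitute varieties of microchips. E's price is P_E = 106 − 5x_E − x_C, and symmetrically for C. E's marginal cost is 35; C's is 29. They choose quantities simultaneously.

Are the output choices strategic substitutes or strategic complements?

strategic substitutes

Firm E's profit: π = x_E(106 − 5x_E − x_C) − 35x_E.
∂π/∂x_E = 71 − 10x_E − x_C = 0 ⇒ x_E = 7.1 − 0.1x_C.
The best-response slope dx_E/dx_C = −0.1 < 0: the reaction function is downward-sloping, so the choices are strategic substitutes.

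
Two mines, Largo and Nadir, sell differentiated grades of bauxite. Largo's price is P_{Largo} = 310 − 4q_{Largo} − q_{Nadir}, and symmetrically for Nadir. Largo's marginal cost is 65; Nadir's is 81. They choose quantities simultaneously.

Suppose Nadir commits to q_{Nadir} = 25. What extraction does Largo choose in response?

Mine Largo's profit: π = q_{Largo}(310 − 4q_{Largo} − q_{Nadir}) − 65q_{Largo}.
∂π/∂q_{Largo} = 245 − 8q_{Largo} − q_{Nadir} = 0 ⇒ q_{Largo} = 30.625 − 0.125q_{Nadir}.
At q_{Nadir} = 25: q_{Largo} = 30.625 − 0.125·25 = 27.5.

27.5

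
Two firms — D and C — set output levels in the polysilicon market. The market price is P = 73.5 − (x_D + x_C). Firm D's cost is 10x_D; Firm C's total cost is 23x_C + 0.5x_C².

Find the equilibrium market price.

38

Firm D's profit: π = x_D(73.5 − (x_D + x_C)) − 10x_D.
∂π/∂x_D = 63.5 − 2x_D − x_C = 0, so x_D = 31.75 − 0.5x_C.
For C: ∂π/∂x_C = 50.5 − 3x_C − x_D = 0 ⇒ x_C = 101/6 − (1/3)x_D.
Solving the two reaction functions simultaneously: (1 − (−0.5)(−1/3))x_D = 31.75 − 0.5·(101/6), so (5/6)x_D = 70/3 and x_D = 28.
Then x_C = 101/6 − (1/3)·28 = 7.5.
Equilibrium price: P = 73.5 − 35.5 = 38.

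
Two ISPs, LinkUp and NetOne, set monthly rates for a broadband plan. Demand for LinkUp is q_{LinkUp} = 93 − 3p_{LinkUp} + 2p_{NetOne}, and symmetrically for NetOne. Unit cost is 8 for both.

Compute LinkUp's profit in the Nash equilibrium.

1354.6875

LinkUp's profit: π = (p_{LinkUp} − 8)(93 − 3p_{LinkUp} + 2p_{NetOne}).
∂π/∂p_{LinkUp} = 117 − 6p_{LinkUp} + 2p_{NetOne} = 0 ⇒ p_{LinkUp} = 19.5 + (1/3)p_{NetOne}.
The game is symmetric, so in equilibrium p_{NetOne} = p_{LinkUp}: the reaction function gives (2/3)p_{LinkUp} = 19.5, hence p_{LinkUp} = 29.25.
q_{LinkUp} = 93 − 3·29.25 + 2·29.25 = 63.75.
Profit = (29.25 − 8)·63.75 = 1354.6875.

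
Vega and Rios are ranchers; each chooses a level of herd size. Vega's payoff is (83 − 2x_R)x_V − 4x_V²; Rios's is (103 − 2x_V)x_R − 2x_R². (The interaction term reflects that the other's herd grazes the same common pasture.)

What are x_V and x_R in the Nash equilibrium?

Expanding Vega's payoff: 83x_V − 2x_Rx_V − 4x_V².
∂π/∂x_V = 83 − 2x_R − 8x_V = 0, so x_V = 10.375 − 0.25x_R.
Likewise for Rios: x_R = 25.75 − 0.5x_V.
Solving the two reaction functions simultaneously: (1 − (−0.25)(−0.5))x_V = 10.375 − 0.25·25.75, so 0.875x_V = 3.9375 and x_V = 4.5.
Then x_R = 25.75 − 0.5·4.5 = 23.5.

4.5, 23.5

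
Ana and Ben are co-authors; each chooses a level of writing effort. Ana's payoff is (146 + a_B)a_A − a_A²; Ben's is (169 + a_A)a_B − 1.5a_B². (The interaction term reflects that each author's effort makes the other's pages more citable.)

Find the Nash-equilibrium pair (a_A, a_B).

Expanding Ana's payoff: 146a_A + a_Ba_A − a_A².
∂π/∂a_A = 146 + a_B − 2a_A = 0, so a_A = 73 + 0.5a_B.
Likewise for Ben: a_B = 169/3 + (1/3)a_A.
Substituting the second reaction function into the first: a_A = 73 + 0.5(169/3 + (1/3)a_A), which gives (5/6)a_A = 607/6 ⇒ a_A = 121.4.
Then a_B = 169/3 + (1/3)·121.4 = 96.8.

121.4, 96.8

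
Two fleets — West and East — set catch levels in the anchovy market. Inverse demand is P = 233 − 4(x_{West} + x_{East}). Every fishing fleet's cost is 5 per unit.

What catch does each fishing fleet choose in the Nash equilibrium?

19

Fishing fleet West's profit: π = x_{West}(233 − 4(x_{West} + x_{East})) − 5x_{West}.
∂π/∂x_{West} = 228 − 8x_{West} − 4x_{East} = 0, so x_{West} = 28.5 − 0.5x_{East}.
Setting x_{West} = x_{East} in the reaction function: x_{West} = 28.5 − 0.5x_{West}, so x_{West} = 28.5 / 1.5 = 19.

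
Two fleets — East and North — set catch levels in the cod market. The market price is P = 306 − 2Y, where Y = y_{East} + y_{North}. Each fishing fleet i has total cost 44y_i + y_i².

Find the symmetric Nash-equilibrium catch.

32.75

Fishing fleet East's profit: π = y_{East}(306 − 2(y_{East} + y_{North})) − 44y_{East} − y_{East}².
∂π/∂y_{East} = 262 − 6y_{East} − 2y_{North} = 0, so y_{East} = 131/3 − (1/3)y_{North}.
Setting y_{East} = y_{North} in the reaction function: y_{East} = 131/3 − (1/3)y_{East}, so y_{East} = (131/3) / (4/3) = 32.75.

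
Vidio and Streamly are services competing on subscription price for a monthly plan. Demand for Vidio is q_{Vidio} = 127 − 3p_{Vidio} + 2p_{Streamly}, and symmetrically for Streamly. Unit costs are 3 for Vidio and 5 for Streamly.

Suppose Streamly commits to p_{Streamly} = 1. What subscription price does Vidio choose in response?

23

Vidio's profit: π = (p_{Vidio} − 3)(127 − 3p_{Vidio} + 2p_{Streamly}).
∂π/∂p_{Vidio} = 136 − 6p_{Vidio} + 2p_{Streamly} = 0 ⇒ p_{Vidio} = 68/3 + (1/3)p_{Streamly}.
At p_{Streamly} = 1: p_{Vidio} = 68/3 + (1/3)·1 = 23.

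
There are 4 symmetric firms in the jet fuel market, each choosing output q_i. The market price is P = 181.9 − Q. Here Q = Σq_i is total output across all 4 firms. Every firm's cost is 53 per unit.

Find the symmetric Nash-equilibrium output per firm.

A representative firm's profit is π_i = q_i(181.9 − Q) − 53q_i, with Q = q_i + Σ_{j≠i} q_j.
First-order condition: 128.9 − 2q_i − Σ_{j≠i} q_j = 0.
With identical firms, set every q_j = q: then 128.9 − 2q − 3q = 0, i.e. q = 128.9/5 = 25.78.

25.78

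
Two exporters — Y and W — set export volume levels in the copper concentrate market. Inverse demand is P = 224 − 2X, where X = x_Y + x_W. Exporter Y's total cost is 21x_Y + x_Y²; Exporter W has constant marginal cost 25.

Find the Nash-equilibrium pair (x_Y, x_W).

Exporter Y's profit: π = x_Y(224 − 2(x_Y + x_W)) − 21x_Y − x_Y².
∂π/∂x_Y = 203 − 6x_Y − 2x_W = 0, so x_Y = 203/6 − (1/3)x_W.
For W: ∂π/∂x_W = 199 − 4x_W − 2x_Y = 0 ⇒ x_W = 49.75 − 0.5x_Y.
Plugging x_W into Y's best response: x_Y = 203/6 − (1/3)(49.75 − 0.5x_Y) ⇒ (5/6)x_Y = 17.25, so x_Y = 20.7.
Then x_W = 49.75 − 0.5·20.7 = 39.4.

20.7, 39.4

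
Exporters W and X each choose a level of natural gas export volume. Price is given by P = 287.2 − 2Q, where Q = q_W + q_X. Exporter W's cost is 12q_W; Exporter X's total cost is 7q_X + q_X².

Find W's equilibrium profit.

5949.2232

Exporter W's profit: π = q_W(287.2 − 2(q_W + q_X)) − 12q_W.
∂π/∂q_W = 275.2 − 4q_W − 2q_X = 0, so q_W = 68.8 − 0.5q_X.
For X: ∂π/∂q_X = 280.2 − 6q_X − 2q_W = 0 ⇒ q_X = 46.7 − (1/3)q_W.
Substituting the second reaction function into the first: q_W = 68.8 − 0.5(46.7 − (1/3)q_W), which gives (5/6)q_W = 45.45 ⇒ q_W = 54.54.
Then q_X = 46.7 − (1/3)·54.54 = 28.52.
Price P = 287.2 − 2·83.06 = 121.08.
W's profit: (121.08 − 12)·54.54 = 5949.2232.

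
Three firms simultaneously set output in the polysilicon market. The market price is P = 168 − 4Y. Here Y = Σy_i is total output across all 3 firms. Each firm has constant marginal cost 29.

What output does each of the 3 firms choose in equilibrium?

8.6875

A representative firm's profit is π_i = y_i(168 − 4Y) − 29y_i, with Y = y_i + Σ_{j≠i} y_j.
First-order condition: 139 − 8y_i − 4Σ_{j≠i} y_j = 0.
In a symmetric equilibrium every firm chooses the same y, so Σ_{j≠i} y_j = 2y. The condition becomes 139 − 16y = 0, giving y = 139/16 = 8.6875.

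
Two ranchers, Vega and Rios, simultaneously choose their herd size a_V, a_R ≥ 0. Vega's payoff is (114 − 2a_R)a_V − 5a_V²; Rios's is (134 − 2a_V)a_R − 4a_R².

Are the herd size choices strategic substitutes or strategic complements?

Expanding Vega's payoff: 114a_V − 2a_Ra_V − 5a_V².
∂π/∂a_V = 114 − 2a_R − 10a_V = 0, so a_V = 11.4 − 0.2a_R.
The best-response slope da_V/da_R = −0.2 < 0: the reaction function is downward-sloping, so the choices are strategic substitutes.

strategic substitutes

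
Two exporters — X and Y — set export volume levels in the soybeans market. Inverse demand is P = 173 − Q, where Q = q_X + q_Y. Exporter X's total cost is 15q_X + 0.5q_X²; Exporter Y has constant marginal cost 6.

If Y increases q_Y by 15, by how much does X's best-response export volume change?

Exporter X's profit: π = q_X(173 − (q_X + q_Y)) − 15q_X − 0.5q_X².
∂π/∂q_X = 158 − 3q_X − q_Y = 0, so q_X = 158/3 − (1/3)q_Y.
The reaction-function slope is −1/3, so a 15-unit rise in q_Y moves q_X by −1/3 × 15 = −5. X's best response falls — the actions are strategic substitutes.

-5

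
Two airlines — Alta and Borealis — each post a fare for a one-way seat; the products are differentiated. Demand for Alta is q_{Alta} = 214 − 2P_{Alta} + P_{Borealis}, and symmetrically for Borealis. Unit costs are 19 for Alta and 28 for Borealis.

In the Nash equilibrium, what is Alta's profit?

Alta's profit: π = (P_{Alta} − 19)(214 − 2P_{Alta} + P_{Borealis}).
∂π/∂P_{Alta} = 252 − 4P_{Alta} + P_{Borealis} = 0 ⇒ P_{Alta} = 63 + 0.25P_{Borealis}.
Similarly P_{Borealis} = 67.5 + 0.25P_{Alta}.
Substituting the second reaction function into the first: P_{Alta} = 63 + 0.25(67.5 + 0.25P_{Alta}), which gives 0.9375P_{Alta} = 79.875 ⇒ P_{Alta} = 85.2.
Then P_{Borealis} = 67.5 + 0.25·85.2 = 88.8.
q_{Alta} = 214 − 2·85.2 + 88.8 = 132.4.
Profit = (85.2 − 19)·132.4 = 8764.88.

8764.88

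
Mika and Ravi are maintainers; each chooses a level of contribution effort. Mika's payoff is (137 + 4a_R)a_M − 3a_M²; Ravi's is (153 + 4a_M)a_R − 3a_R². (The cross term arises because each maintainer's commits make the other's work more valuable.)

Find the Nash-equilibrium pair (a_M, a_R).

71.7, 73.3

Expanding Mika's payoff: 137a_M + 4a_Ra_M − 3a_M².
∂π/∂a_M = 137 + 4a_R − 6a_M = 0, so a_M = 137/6 + (2/3)a_R.
Likewise for Ravi: a_R = 25.5 + (2/3)a_M.
Solving the two reaction functions simultaneously: (1 − (2/3)(2/3))a_M = 137/6 + (2/3)·25.5, so (5/9)a_M = 239/6 and a_M = 71.7.
Then a_R = 25.5 + (2/3)·71.7 = 73.3.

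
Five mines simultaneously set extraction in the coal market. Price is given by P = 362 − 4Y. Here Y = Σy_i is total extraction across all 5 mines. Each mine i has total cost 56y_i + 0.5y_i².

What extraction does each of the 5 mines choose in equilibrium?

A representative mine's profit is π_i = y_i(362 − 4Y) − 56y_i − 0.5y_i², with Y = y_i + Σ_{j≠i} y_j.
First-order condition: 306 − 9y_i − 4Σ_{j≠i} y_j = 0.
In a symmetric equilibrium every mine chooses the same y, so Σ_{j≠i} y_j = 4y. The condition becomes 306 − 25y = 0, giving y = 306/25 = 12.24.

12.24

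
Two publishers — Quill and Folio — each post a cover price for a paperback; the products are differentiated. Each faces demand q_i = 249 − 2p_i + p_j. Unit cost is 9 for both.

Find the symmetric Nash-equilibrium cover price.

89

Quill's profit: π = (p_{Quill} − 9)(249 − 2p_{Quill} + p_{Folio}).
∂π/∂p_{Quill} = 267 − 4p_{Quill} + p_{Folio} = 0 ⇒ p_{Quill} = 66.75 + 0.25p_{Folio}.
Setting p_{Quill} = p_{Folio} in the reaction function: p_{Quill} = 66.75 + 0.25p_{Quill}, so p_{Quill} = 66.75 / 0.75 = 89.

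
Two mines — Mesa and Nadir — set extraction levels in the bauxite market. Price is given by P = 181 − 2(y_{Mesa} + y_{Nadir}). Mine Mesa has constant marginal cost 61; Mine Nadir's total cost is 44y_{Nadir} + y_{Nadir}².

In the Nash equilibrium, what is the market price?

Mine Mesa's profit: π = y_{Mesa}(181 − 2(y_{Mesa} + y_{Nadir})) − 61y_{Mesa}.
∂π/∂y_{Mesa} = 120 − 4y_{Mesa} − 2y_{Nadir} = 0, so y_{Mesa} = 30 − 0.5y_{Nadir}.
For Nadir: ∂π/∂y_{Nadir} = 137 − 6y_{Nadir} − 2y_{Mesa} = 0 ⇒ y_{Nadir} = 137/6 − (1/3)y_{Mesa}.
Solving the two reaction functions simultaneously: (1 − (−0.5)(−1/3))y_{Mesa} = 30 − 0.5·(137/6), so (5/6)y_{Mesa} = 223/12 and y_{Mesa} = 22.3.
Then y_{Nadir} = 137/6 − (1/3)·22.3 = 15.4.
Equilibrium price: P = 181 − 2·37.7 = 105.6.

105.6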